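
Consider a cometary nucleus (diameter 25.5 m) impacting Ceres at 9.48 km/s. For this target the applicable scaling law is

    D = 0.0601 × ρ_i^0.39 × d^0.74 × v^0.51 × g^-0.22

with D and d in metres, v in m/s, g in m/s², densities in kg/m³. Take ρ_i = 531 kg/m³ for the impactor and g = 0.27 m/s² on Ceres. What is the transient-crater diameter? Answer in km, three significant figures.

D ≈ 1.09 km

In SI units: v = 9480 m/s.
ρ_i^0.39 = 531^0.39 = 11.56
d^0.74 = 25.5^0.74 = 10.99
v^0.51 = 9480^0.51 = 106.7
g^-0.22 = 0.27^-0.22 = 1.334
D = 0.0601 × 11.56 × 10.99 × 106.7 × 1.334 = 1087 m
   = 1.087 km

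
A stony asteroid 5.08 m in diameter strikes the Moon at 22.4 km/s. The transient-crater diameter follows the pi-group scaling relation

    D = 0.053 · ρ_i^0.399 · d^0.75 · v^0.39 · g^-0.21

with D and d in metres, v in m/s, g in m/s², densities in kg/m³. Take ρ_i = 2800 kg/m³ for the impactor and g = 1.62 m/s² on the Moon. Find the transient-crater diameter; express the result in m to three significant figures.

D ≈ 191 m

In SI units: v = 22400 m/s.
ρ_i^0.399 = 2800^0.399 = 23.74
d^0.75 = 5.08^0.75 = 3.384
v^0.39 = 22400^0.39 = 49.73
g^-0.21 = 1.62^-0.21 = 0.9037
D = 0.053 × 23.74 × 3.384 × 49.73 × 0.9037 = 191.4 m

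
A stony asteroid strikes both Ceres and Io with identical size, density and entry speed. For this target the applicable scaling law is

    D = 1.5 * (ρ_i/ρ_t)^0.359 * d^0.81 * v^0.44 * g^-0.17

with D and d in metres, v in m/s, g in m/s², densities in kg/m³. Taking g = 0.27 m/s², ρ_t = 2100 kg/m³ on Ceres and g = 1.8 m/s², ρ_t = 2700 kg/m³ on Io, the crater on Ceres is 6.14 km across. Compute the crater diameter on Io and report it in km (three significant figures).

The impactor-only factors (d, v, ρ_i) cancel in the ratio, leaving D_Io/D_Ceres = (g_Io/g_Ceres)^-0.17 · (ρ_t,Ceres/ρ_t,Io)^0.359.
(1.8/0.27)^-0.17 = 6.667^-0.17 = 0.7243
(2100/2700)^0.359 = 0.7778^0.359 = 0.9137
Ratio = 0.7243 × 0.9137 = 0.6618
D_Io = 0.6618 × 6.14 km = 4.06 km

D ≈ 4.06 km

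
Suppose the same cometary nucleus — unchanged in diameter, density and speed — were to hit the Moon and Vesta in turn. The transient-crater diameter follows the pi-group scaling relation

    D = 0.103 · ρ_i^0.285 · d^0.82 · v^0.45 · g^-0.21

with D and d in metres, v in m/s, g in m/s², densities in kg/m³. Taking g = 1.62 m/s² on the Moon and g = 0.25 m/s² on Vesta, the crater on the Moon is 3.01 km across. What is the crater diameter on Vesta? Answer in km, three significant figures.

All impactor-dependent factors cancel in the ratio, leaving D_Vesta/D_Moon = (g_Vesta/g_Moon)^-0.21.
(0.25/1.62)^-0.21 = 0.1543^-0.21 = 1.481
D_Vesta = 1.481 × 3.01 km = 4.46 km

D ≈ 4.46 km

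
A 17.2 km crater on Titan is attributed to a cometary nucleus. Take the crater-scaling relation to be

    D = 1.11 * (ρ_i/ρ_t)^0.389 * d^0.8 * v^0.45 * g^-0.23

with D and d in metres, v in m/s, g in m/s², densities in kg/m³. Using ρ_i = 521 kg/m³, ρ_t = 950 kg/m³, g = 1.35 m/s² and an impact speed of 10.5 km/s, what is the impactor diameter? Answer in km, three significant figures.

d ≈ 1.38 km

Rearranging for d: d = [D / (1.11 · (521/950)^0.389 · 10500^0.45 · 1.35^-0.23)]^(1/0.8).
D = 17200 m.
(521/950)^0.389 = 0.7916
10500^0.45 = 64.50
1.35^-0.23 = 0.9333
Denominator = 1.11 × 0.7916 × 64.50 × 0.9333 = 52.89
D / 52.89 = 17200 / 52.89 = 325.2
d = 325.2^(1/0.8) = 325.2^1.25 = 1381 m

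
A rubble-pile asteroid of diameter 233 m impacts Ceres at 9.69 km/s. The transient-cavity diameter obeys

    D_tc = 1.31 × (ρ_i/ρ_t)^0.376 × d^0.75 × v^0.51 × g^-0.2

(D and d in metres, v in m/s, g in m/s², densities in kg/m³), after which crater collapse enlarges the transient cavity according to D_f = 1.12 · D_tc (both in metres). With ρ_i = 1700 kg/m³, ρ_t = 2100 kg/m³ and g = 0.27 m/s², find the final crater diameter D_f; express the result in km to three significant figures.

v = 9690 m/s.
(ρ_i/ρ_t)^0.376 = (1700/2100)^0.376 = 0.9236
d^0.75 = 233^0.75 = 59.64
v^0.51 = 9690^0.51 = 107.9
g^-0.2 = 0.27^-0.2 = 1.299
D_tc = 1.31 × 0.9236 × 59.64 × 107.9 × 1.299 = 10110 m
D_f = 1.12 × 10110 = 11323 m
     = 11.32 km

D_f ≈ 11.3 km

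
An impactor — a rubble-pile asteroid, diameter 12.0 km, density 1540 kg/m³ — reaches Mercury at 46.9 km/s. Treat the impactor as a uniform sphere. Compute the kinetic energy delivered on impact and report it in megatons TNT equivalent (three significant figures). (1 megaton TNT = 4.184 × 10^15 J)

d = 12000 m; v = 46900 m/s.
Mass m = (π/6) ρ d³ = (π/6) × 1540 × (12000)³ = 1.393 × 10^15 kg
E = ½ m v² = 0.5 × 1.393 × 10^15 × (46900)² = 1.532 × 10^24 J
   = 1.532 × 10^24 / 4.184×10^15 = 3.662 × 10^8 Mt

E ≈ 3.66 × 10^8 Mt TNT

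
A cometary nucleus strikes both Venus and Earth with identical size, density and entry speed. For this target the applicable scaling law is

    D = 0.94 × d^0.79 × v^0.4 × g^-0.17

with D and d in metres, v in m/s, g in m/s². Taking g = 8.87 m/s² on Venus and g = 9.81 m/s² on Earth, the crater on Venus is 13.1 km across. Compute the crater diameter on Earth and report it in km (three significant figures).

D ≈ 12.9 km

All impactor-dependent factors cancel in the ratio, leaving D_Earth/D_Venus = (g_Earth/g_Venus)^-0.17.
(9.81/8.87)^-0.17 = 1.106^-0.17 = 0.9830
D_Earth = 0.9830 × 13.1 km = 12.9 km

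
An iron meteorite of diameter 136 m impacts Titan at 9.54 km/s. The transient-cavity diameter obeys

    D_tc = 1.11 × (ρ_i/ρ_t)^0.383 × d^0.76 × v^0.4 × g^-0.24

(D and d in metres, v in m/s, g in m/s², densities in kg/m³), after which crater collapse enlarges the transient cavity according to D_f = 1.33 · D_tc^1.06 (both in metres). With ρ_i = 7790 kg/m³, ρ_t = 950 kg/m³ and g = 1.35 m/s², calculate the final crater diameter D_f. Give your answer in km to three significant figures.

v = 9540 m/s.
(ρ_i/ρ_t)^0.383 = (7790/950)^0.383 = 2.239
d^0.76 = 136^0.76 = 41.83
v^0.4 = 9540^0.4 = 39.07
g^-0.24 = 1.35^-0.24 = 0.9305
D_tc = 1.11 × 2.239 × 41.83 × 39.07 × 0.9305 = 3779 m
D_f = 1.33 × (3779)^1.06 = 8239 m
     = 8.239 km

D_f ≈ 8.24 km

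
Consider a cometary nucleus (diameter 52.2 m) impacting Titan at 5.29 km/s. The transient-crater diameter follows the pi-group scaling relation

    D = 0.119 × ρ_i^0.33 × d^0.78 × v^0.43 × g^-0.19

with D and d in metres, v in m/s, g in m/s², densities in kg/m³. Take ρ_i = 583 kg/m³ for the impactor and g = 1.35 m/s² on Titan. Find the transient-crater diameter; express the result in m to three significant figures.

In SI units: v = 5290 m/s.
ρ_i^0.33 = 583^0.33 = 8.178
d^0.78 = 52.2^0.78 = 21.87
v^0.43 = 5290^0.43 = 39.91
g^-0.19 = 1.35^-0.19 = 0.9446
D = 0.119 × 8.178 × 21.87 × 39.91 × 0.9446 = 802.4 m

D ≈ 802 m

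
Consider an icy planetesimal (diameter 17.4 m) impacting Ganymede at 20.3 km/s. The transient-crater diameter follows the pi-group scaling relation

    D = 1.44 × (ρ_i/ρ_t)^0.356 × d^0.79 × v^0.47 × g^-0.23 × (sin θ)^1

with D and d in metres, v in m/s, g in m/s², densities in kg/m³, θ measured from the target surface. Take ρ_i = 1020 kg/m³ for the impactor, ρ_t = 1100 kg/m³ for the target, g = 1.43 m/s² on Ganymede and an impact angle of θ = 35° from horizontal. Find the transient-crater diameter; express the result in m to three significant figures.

In SI units: v = 20300 m/s.
(ρ_i/ρ_t)^0.356 = (1020/1100)^0.356 = 0.9735
d^0.79 = 17.4^0.79 = 9.551
v^0.47 = 20300^0.47 = 105.8
g^-0.23 = 1.43^-0.23 = 0.9210
(sin 35°)^1 = 0.5736^1 = 0.5736
D = 1.44 × 0.9735 × 9.551 × 105.8 × 0.9210 × 0.5736 = 748.3 m

D ≈ 748 m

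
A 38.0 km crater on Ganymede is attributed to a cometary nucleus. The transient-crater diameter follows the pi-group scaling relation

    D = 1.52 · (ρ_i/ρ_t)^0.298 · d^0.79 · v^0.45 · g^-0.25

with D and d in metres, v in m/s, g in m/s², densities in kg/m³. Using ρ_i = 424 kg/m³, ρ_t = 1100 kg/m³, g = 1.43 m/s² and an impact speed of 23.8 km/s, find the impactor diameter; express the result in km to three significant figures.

d ≈ 1.90 km

Rearranging for d: d = [D / (1.52 · (424/1100)^0.298 · 23800^0.45 · 1.43^-0.25)]^(1/0.79).
D = 38000 m.
(424/1100)^0.298 = 0.7527
23800^0.45 = 93.21
1.43^-0.25 = 0.9145
Denominator = 1.52 × 0.7527 × 93.21 × 0.9145 = 97.52
D / 97.52 = 38000 / 97.52 = 389.7
d = 389.7^(1/0.79) = 389.7^1.2658 = 1903 m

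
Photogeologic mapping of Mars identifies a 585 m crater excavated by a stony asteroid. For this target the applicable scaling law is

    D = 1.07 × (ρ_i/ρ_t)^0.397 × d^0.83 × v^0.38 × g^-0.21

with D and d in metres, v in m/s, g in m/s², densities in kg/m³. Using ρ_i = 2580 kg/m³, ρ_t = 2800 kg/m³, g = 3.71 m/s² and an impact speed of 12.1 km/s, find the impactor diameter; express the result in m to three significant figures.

d ≈ 38.9 m

Rearranging for d: d = [D / (1.07 · (2580/2800)^0.397 · 12100^0.38 · 3.71^-0.21)]^(1/0.83).
(2580/2800)^0.397 = 0.9680
12100^0.38 = 35.60
3.71^-0.21 = 0.7593
Denominator = 1.07 × 0.9680 × 35.60 × 0.7593 = 28.00
D / 28.00 = 585 / 28.00 = 20.89
d = 20.89^(1/0.83) = 20.89^1.2048 = 38.93 m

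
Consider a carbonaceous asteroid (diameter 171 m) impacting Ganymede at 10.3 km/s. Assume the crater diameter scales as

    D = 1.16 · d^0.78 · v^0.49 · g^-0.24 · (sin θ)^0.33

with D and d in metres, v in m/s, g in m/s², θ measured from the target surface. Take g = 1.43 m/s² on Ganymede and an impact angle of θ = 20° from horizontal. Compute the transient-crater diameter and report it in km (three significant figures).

D ≈ 3.81 km

In SI units: v = 10300 m/s.
d^0.78 = 171^0.78 = 55.17
v^0.49 = 10300^0.49 = 92.53
g^-0.24 = 1.43^-0.24 = 0.9177
(sin 20°)^0.33 = 0.3420^0.33 = 0.7018
D = 1.16 × 55.17 × 92.53 × 0.9177 × 0.7018 = 3814 m
   = 3.814 km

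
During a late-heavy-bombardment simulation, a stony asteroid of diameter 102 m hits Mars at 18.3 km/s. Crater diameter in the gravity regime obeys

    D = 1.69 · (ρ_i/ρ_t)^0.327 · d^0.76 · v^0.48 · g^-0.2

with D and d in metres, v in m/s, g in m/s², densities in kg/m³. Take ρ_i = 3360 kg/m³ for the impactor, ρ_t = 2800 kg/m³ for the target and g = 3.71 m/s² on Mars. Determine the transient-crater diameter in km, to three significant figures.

D ≈ 5.16 km

In SI units: v = 18300 m/s.
(ρ_i/ρ_t)^0.327 = (3360/2800)^0.327 = 1.061
d^0.76 = 102^0.76 = 33.62
v^0.48 = 18300^0.48 = 111.2
g^-0.2 = 3.71^-0.2 = 0.7694
D = 1.69 × 1.061 × 33.62 × 111.2 × 0.7694 = 5158 m
   = 5.158 km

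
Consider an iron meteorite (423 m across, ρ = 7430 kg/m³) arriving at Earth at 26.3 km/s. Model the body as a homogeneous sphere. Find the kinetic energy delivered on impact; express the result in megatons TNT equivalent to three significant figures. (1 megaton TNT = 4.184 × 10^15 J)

v = 26300 m/s.
Mass m = (π/6) ρ d³ = (π/6) × 7430 × (423)³ = 2.944 × 10^11 kg
E = ½ m v² = 0.5 × 2.944 × 10^11 × (26300)² = 1.018 × 10^20 J
   = 1.018 × 10^20 / 4.184×10^15 = 24331 Mt

E ≈ 24300 Mt TNT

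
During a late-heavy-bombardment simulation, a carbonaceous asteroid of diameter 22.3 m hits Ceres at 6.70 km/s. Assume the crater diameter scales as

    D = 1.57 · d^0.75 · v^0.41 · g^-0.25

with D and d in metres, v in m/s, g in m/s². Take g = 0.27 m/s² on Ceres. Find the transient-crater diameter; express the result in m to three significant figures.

D ≈ 828 m

In SI units: v = 6700 m/s.
d^0.75 = 22.3^0.75 = 10.26
v^0.41 = 6700^0.41 = 37.04
g^-0.25 = 0.27^-0.25 = 1.387
D = 1.57 × 10.26 × 37.04 × 1.387 = 827.6 m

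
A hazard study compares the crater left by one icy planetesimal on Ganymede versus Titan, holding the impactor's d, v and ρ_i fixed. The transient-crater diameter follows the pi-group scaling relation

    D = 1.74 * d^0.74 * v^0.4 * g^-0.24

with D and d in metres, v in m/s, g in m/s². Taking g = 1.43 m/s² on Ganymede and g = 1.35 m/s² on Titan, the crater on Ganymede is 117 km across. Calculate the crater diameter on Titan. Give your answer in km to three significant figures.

D ≈ 119 km

All impactor-dependent factors cancel in the ratio, leaving D_Titan/D_Ganymede = (g_Titan/g_Ganymede)^-0.24.
(1.35/1.43)^-0.24 = 0.9441^-0.24 = 1.014
D_Titan = 1.014 × 117 km = 119 km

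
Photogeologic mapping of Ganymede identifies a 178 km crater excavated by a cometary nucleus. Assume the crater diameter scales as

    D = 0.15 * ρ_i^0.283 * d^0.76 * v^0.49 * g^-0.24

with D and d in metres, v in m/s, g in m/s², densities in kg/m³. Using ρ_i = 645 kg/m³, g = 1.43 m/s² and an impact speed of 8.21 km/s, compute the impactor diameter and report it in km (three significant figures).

Rearranging for d: d = [D / (0.15 · 645^0.283 · 8210^0.49 · 1.43^-0.24)]^(1/0.76).
D = 178000 m.
645^0.283 = 6.239
8210^0.49 = 82.80
1.43^-0.24 = 0.9177
Denominator = 0.15 × 6.239 × 82.80 × 0.9177 = 71.11
D / 71.11 = 178000 / 71.11 = 2503
d = 2503^(1/0.76) = 2503^1.3158 = 29627 m

d ≈ 29.6 km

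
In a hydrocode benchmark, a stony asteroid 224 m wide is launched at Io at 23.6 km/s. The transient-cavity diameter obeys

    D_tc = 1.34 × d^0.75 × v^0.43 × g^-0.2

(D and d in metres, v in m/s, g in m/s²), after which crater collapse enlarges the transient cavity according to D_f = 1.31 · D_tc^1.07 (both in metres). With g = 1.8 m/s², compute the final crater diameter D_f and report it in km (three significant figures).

D_f ≈ 12.5 km

v = 23600 m/s.
d^0.75 = 224^0.75 = 57.90
v^0.43 = 23600^0.43 = 75.92
g^-0.2 = 1.8^-0.2 = 0.8891
D_tc = 1.34 × 57.90 × 75.92 × 0.8891 = 5237 m
D_f = 1.31 × (5237)^1.07 = 12494 m
     = 12.49 km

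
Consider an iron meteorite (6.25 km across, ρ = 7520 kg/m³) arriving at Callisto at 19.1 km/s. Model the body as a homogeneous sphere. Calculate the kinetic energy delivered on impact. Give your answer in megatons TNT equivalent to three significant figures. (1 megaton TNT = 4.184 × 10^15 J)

E ≈ 4.19 × 10^7 Mt TNT

d = 6250 m; v = 19100 m/s.
Mass m = (π/6) ρ d³ = (π/6) × 7520 × (6250)³ = 9.613 × 10^14 kg
E = ½ m v² = 0.5 × 9.613 × 10^14 × (19100)² = 1.753 × 10^23 J
   = 1.753 × 10^23 / 4.184×10^15 = 4.190 × 10^7 Mt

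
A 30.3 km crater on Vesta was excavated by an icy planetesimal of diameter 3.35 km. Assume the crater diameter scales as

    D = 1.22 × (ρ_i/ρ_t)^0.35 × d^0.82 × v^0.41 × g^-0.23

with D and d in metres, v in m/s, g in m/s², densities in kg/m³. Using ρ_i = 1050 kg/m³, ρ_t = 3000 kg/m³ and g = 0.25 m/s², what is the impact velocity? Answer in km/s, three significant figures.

v ≈ 5.26 km/s

Rearranging for v: v = [D / (1.22 · (1050/3000)^0.35 · 3350^0.82 · 0.25^-0.23)]^(1/0.41).
D = 30300 m.
(1050/3000)^0.35 = 0.6925
3350^0.82 = 777.2
0.25^-0.23 = 1.376
Denominator = 1.22 × 0.6925 × 777.2 × 1.376 = 903.5
D / 903.5 = 30300 / 903.5 = 33.54
v = 33.54^(1/0.41) = 33.54^2.439 = 5258 m/s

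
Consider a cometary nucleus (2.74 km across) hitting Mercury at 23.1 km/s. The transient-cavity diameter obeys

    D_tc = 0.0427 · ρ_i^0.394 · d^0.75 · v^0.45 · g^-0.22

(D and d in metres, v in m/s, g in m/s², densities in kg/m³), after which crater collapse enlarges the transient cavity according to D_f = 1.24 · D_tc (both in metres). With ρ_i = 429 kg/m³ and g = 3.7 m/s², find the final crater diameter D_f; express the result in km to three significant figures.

In SI: d = 2740 m, v = 23100 m/s.
ρ_i^0.394 = 429^0.394 = 10.89
d^0.75 = 2740^0.75 = 378.7
v^0.45 = 23100^0.45 = 91.97
g^-0.22 = 3.7^-0.22 = 0.7499
D_tc = 0.0427 × 10.89 × 378.7 × 91.97 × 0.7499 = 12150 m
D_f = 1.24 × 12150 = 15066 m
     = 15.07 km

D_f ≈ 15.1 km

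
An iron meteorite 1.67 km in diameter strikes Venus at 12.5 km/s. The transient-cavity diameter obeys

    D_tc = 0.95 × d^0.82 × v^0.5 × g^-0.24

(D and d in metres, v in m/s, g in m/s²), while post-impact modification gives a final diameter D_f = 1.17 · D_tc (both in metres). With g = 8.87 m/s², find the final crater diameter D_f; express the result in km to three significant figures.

D_f ≈ 32.3 km

In SI: d = 1670 m, v = 12500 m/s.
d^0.82 = 1670^0.82 = 439.2
v^0.5 = 12500^0.5 = 111.8
g^-0.24 = 8.87^-0.24 = 0.5922
D_tc = 0.95 × 439.2 × 111.8 × 0.5922 = 27620 m
D_f = 1.17 × 27620 = 32315 m
     = 32.32 km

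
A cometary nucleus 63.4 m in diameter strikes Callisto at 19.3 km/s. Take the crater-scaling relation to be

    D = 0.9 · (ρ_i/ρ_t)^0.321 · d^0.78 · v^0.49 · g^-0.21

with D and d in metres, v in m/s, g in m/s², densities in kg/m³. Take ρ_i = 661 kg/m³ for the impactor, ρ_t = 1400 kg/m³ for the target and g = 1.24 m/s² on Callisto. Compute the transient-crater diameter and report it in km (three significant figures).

D ≈ 2.17 km

In SI units: v = 19300 m/s.
(ρ_i/ρ_t)^0.321 = (661/1400)^0.321 = 0.7859
d^0.78 = 63.4^0.78 = 25.45
v^0.49 = 19300^0.49 = 125.9
g^-0.21 = 1.24^-0.21 = 0.9558
D = 0.9 × 0.7859 × 25.45 × 125.9 × 0.9558 = 2166 m
   = 2.166 km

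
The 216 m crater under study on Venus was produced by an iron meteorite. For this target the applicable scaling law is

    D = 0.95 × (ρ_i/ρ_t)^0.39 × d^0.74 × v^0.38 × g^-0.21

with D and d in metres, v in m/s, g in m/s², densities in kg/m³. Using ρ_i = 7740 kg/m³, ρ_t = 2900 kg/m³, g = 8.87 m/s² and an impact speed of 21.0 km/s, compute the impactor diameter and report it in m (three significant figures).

Rearranging for d: d = [D / (0.95 · (7740/2900)^0.39 · 21000^0.38 · 8.87^-0.21)]^(1/0.74).
(7740/2900)^0.39 = 1.466
21000^0.38 = 43.90
8.87^-0.21 = 0.6323
Denominator = 0.95 × 1.466 × 43.90 × 0.6323 = 38.66
D / 38.66 = 216 / 38.66 = 5.587
d = 5.587^(1/0.74) = 5.587^1.3514 = 10.23 m

d ≈ 10.2 m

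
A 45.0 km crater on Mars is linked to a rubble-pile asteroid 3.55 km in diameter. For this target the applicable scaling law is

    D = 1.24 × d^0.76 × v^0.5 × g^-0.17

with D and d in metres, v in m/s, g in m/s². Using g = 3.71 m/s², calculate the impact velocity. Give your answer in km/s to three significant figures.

v ≈ 8.26 km/s

Rearranging for v: v = [D / (1.24 · 3550^0.76 · 3.71^-0.17)]^(1/0.5).
D = 45000 m.
3550^0.76 = 499.1
3.71^-0.17 = 0.8002
Denominator = 1.24 × 499.1 × 0.8002 = 495.2
D / 495.2 = 45000 / 495.2 = 90.87
v = 90.87^(1/0.5) = 90.87^2 = 8257 m/s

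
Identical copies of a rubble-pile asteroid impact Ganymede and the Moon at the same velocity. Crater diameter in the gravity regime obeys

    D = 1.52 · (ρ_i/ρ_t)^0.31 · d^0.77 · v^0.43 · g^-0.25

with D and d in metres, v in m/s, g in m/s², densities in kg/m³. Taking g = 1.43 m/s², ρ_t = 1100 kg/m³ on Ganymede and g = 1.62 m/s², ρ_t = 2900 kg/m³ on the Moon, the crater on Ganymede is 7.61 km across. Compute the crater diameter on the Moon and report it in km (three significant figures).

D ≈ 5.46 km

The impactor-only factors (d, v, ρ_i) cancel in the ratio, leaving D_Moon/D_Ganymede = (g_Moon/g_Ganymede)^-0.25 · (ρ_t,Ganymede/ρ_t,Moon)^0.31.
(1.62/1.43)^-0.25 = 1.133^-0.25 = 0.9693
(1100/2900)^0.31 = 0.3793^0.31 = 0.7404
Ratio = 0.9693 × 0.7404 = 0.7177
D_Moon = 0.7177 × 7.61 km = 5.46 km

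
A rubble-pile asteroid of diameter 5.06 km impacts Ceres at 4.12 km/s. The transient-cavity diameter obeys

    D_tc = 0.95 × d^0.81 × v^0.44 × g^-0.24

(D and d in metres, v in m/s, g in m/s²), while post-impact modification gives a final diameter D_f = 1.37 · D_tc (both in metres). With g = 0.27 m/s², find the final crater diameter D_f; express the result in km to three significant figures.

In SI: d = 5060 m, v = 4120 m/s.
d^0.81 = 5060^0.81 = 1001
v^0.44 = 4120^0.44 = 38.95
g^-0.24 = 0.27^-0.24 = 1.369
D_tc = 0.95 × 1001 × 38.95 × 1.369 = 50710 m
D_f = 1.37 × 50710 = 69473 m
     = 69.47 km

D_f ≈ 69.5 km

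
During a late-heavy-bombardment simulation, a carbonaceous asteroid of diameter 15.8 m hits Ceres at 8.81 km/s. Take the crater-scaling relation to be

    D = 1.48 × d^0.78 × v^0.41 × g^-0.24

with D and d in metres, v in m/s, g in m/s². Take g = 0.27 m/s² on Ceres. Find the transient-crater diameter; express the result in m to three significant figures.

D ≈ 723 m

In SI units: v = 8810 m/s.
d^0.78 = 15.8^0.78 = 8.609
v^0.41 = 8810^0.41 = 41.44
g^-0.24 = 0.27^-0.24 = 1.369
D = 1.48 × 8.609 × 41.44 × 1.369 = 722.8 m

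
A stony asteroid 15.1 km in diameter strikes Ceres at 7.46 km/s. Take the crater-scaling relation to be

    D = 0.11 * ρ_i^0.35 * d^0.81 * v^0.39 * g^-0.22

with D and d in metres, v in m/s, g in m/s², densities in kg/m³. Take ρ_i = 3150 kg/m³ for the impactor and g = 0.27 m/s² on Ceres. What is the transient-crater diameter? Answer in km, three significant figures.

D ≈ 193 km

In SI units: d = 15100 m, v = 7460 m/s.
ρ_i^0.35 = 3150^0.35 = 16.77
d^0.81 = 15100^0.81 = 2426
v^0.39 = 7460^0.39 = 32.39
g^-0.22 = 0.27^-0.22 = 1.334
D = 0.11 × 16.77 × 2426 × 32.39 × 1.334 = 1.934 × 10^5 m
   = 193.4 km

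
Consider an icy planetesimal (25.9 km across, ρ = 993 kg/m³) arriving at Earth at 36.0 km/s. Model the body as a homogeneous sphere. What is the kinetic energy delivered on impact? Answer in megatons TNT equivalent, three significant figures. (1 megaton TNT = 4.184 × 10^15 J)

E ≈ 1.40 × 10^9 Mt TNT

d = 25900 m; v = 36000 m/s.
Mass m = (π/6) ρ d³ = (π/6) × 993 × (25900)³ = 9.033 × 10^15 kg
E = ½ m v² = 0.5 × 9.033 × 10^15 × (36000)² = 5.853 × 10^24 J
   = 5.853 × 10^24 / 4.184×10^15 = 1.399 × 10^9 Mt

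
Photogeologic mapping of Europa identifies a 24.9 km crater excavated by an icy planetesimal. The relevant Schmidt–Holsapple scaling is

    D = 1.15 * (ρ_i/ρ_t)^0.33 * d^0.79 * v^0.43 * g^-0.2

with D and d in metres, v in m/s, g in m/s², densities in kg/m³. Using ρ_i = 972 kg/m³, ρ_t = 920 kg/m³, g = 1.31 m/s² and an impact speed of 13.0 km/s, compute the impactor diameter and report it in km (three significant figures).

Rearranging for d: d = [D / (1.15 · (972/920)^0.33 · 13000^0.43 · 1.31^-0.2)]^(1/0.79).
D = 24900 m.
(972/920)^0.33 = 1.018
13000^0.43 = 58.75
1.31^-0.2 = 0.9474
Denominator = 1.15 × 1.018 × 58.75 × 0.9474 = 65.16
D / 65.16 = 24900 / 65.16 = 382.1
d = 382.1^(1/0.79) = 382.1^1.2658 = 1856 m

d ≈ 1.86 km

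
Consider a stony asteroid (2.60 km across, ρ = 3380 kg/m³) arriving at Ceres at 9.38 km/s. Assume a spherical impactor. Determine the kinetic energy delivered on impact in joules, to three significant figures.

E ≈ 1.37 × 10^21 J

d = 2600 m; v = 9380 m/s.
Mass m = (π/6) ρ d³ = (π/6) × 3380 × (2600)³ = 3.111 × 10^13 kg
E = ½ m v² = 0.5 × 3.111 × 10^13 × (9380)² = 1.369 × 10^21 J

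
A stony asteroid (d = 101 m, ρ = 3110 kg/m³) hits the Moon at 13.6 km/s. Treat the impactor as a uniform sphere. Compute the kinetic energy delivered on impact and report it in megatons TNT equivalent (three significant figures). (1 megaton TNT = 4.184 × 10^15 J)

v = 13600 m/s.
Mass m = (π/6) ρ d³ = (π/6) × 3110 × (101)³ = 1.678 × 10^9 kg
E = ½ m v² = 0.5 × 1.678 × 10^9 × (13600)² = 1.552 × 10^17 J
   = 1.552 × 10^17 / 4.184×10^15 = 37.09 Mt

E ≈ 37.1 Mt TNT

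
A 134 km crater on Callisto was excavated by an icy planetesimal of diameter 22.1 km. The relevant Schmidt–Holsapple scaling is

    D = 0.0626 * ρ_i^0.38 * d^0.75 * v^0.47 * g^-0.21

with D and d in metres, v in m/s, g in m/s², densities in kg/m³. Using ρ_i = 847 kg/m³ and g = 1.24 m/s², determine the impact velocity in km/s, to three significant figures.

v ≈ 16.3 km/s

Rearranging for v: v = [D / (0.0626 · 847^0.38 · 22100^0.75 · 1.24^-0.21)]^(1/0.47).
D = 134000 m.
847^0.38 = 12.96
22100^0.75 = 1813
1.24^-0.21 = 0.9558
Denominator = 0.0626 × 12.96 × 1813 × 0.9558 = 1406
D / 1406 = 134000 / 1406 = 95.31
v = 95.31^(1/0.47) = 95.31^2.1277 = 16256 m/s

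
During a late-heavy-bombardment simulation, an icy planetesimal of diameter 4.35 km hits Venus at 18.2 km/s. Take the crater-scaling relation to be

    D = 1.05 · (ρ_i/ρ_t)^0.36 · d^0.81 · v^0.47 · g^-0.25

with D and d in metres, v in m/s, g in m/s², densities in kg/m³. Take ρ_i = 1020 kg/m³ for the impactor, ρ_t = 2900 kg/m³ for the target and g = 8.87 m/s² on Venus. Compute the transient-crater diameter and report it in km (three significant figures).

D ≈ 37.2 km

In SI units: d = 4350 m, v = 18200 m/s.
(ρ_i/ρ_t)^0.36 = (1020/2900)^0.36 = 0.6865
d^0.81 = 4350^0.81 = 885.5
v^0.47 = 18200^0.47 = 100.5
g^-0.25 = 8.87^-0.25 = 0.5795
D = 1.05 × 0.6865 × 885.5 × 100.5 × 0.5795 = 37174 m
   = 37.17 km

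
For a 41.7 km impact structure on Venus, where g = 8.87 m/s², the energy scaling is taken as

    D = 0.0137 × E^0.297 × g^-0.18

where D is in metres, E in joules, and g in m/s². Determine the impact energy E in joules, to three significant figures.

E ≈ 2.54 × 10^22 J

Rearranging: E = [D / (0.0137 · g^-0.18)]^(1/0.297).
D = 41700 m.
g^-0.18 = 8.87^-0.18 = 0.6751
D / (0.0137 × 0.6751) = 41700 / (9.249 × 10^-3) = 4.509 × 10^6
E = (4.509 × 10^6)^3.367 = 2.537 × 10^22 J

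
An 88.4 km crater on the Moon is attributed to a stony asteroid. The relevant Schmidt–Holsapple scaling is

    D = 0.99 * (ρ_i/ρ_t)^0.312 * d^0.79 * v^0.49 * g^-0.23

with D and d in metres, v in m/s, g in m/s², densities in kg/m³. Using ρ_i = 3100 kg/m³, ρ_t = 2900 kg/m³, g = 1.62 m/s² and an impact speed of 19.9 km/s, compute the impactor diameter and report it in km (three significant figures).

Rearranging for d: d = [D / (0.99 · (3100/2900)^0.312 · 19900^0.49 · 1.62^-0.23)]^(1/0.79).
D = 88400 m.
(3100/2900)^0.312 = 1.021
19900^0.49 = 127.8
1.62^-0.23 = 0.8950
Denominator = 0.99 × 1.021 × 127.8 × 0.8950 = 115.6
D / 115.6 = 88400 / 115.6 = 764.7
d = 764.7^(1/0.79) = 764.7^1.2658 = 4466 m

d ≈ 4.47 km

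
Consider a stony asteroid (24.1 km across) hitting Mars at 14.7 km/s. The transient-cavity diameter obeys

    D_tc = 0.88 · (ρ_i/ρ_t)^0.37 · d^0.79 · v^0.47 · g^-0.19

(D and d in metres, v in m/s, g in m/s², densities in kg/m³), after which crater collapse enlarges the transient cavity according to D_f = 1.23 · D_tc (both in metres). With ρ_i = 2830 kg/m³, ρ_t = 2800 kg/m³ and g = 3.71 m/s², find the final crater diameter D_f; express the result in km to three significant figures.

D_f ≈ 223 km

In SI: d = 24100 m, v = 14700 m/s.
(ρ_i/ρ_t)^0.37 = (2830/2800)^0.37 = 1.004
d^0.79 = 24100^0.79 = 2896
v^0.47 = 14700^0.47 = 90.92
g^-0.19 = 3.71^-0.19 = 0.7795
D_tc = 0.88 × 1.004 × 2896 × 90.92 × 0.7795 = 1.813 × 10^5 m
D_f = 1.23 × 1.813 × 10^5 = 2.230 × 10^5 m
     = 223.0 km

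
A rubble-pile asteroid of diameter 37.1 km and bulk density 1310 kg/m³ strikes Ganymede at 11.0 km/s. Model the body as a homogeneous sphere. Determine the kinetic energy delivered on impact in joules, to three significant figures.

E ≈ 2.12 × 10^24 J

d = 37100 m; v = 11000 m/s.
Mass m = (π/6) ρ d³ = (π/6) × 1310 × (37100)³ = 3.503 × 10^16 kg
E = ½ m v² = 0.5 × 3.503 × 10^16 × (11000)² = 2.119 × 10^24 J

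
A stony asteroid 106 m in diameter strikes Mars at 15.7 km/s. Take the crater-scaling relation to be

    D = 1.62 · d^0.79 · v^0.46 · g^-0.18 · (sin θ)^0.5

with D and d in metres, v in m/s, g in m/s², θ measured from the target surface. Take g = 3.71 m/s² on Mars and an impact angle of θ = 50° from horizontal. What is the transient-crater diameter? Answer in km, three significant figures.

D ≈ 3.80 km

In SI units: v = 15700 m/s.
d^0.79 = 106^0.79 = 39.81
v^0.46 = 15700^0.46 = 85.14
g^-0.18 = 3.71^-0.18 = 0.7898
(sin 50°)^0.5 = 0.7660^0.5 = 0.8752
D = 1.62 × 39.81 × 85.14 × 0.7898 × 0.8752 = 3795 m
   = 3.795 km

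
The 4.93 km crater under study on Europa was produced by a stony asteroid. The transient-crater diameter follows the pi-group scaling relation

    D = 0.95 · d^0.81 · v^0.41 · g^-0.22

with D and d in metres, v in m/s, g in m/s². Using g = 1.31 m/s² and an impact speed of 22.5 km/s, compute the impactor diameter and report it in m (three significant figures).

Rearranging for d: d = [D / (0.95 · 22500^0.41 · 1.31^-0.22)]^(1/0.81).
D = 4930 m.
22500^0.41 = 60.87
1.31^-0.22 = 0.9423
Denominator = 0.95 × 60.87 × 0.9423 = 54.49
D / 54.49 = 4930 / 54.49 = 90.48
d = 90.48^(1/0.81) = 90.48^1.2346 = 260.4 m

d ≈ 260 m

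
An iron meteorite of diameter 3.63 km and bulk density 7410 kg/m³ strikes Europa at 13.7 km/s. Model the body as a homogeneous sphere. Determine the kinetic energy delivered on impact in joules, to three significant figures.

d = 3630 m; v = 13700 m/s.
Mass m = (π/6) ρ d³ = (π/6) × 7410 × (3630)³ = 1.856 × 10^14 kg
E = ½ m v² = 0.5 × 1.856 × 10^14 × (13700)² = 1.742 × 10^22 J

E ≈ 1.74 × 10^22 J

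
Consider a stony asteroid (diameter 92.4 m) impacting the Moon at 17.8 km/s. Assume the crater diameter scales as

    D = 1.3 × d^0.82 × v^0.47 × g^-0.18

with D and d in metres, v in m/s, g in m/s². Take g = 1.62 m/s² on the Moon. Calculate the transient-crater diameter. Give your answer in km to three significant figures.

D ≈ 4.85 km

In SI units: v = 17800 m/s.
d^0.82 = 92.4^0.82 = 40.91
v^0.47 = 17800^0.47 = 99.47
g^-0.18 = 1.62^-0.18 = 0.9168
D = 1.3 × 40.91 × 99.47 × 0.9168 = 4850 m
   = 4.850 km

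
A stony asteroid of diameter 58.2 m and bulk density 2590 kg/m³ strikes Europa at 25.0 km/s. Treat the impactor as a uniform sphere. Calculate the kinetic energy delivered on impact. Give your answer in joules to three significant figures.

E ≈ 8.35 × 10^16 J

v = 25000 m/s.
Mass m = (π/6) ρ d³ = (π/6) × 2590 × (58.2)³ = 2.673 × 10^8 kg
E = ½ m v² = 0.5 × 2.673 × 10^8 × (25000)² = 8.353 × 10^16 J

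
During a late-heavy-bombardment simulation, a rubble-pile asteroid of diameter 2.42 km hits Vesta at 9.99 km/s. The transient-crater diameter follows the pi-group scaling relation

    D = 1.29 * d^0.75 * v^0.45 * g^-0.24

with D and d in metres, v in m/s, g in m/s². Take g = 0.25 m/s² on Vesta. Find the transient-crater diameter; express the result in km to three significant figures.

In SI units: d = 2420 m, v = 9990 m/s.
d^0.75 = 2420^0.75 = 345.0
v^0.45 = 9990^0.45 = 63.07
g^-0.24 = 0.25^-0.24 = 1.395
D = 1.29 × 345.0 × 63.07 × 1.395 = 39157 m
   = 39.16 km

D ≈ 39.2 km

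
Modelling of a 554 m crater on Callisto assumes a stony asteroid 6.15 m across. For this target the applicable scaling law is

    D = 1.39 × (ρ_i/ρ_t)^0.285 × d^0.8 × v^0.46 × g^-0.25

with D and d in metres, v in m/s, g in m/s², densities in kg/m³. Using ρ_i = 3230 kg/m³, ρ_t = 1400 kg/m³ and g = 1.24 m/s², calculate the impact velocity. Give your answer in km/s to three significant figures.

Rearranging for v: v = [D / (1.39 · (3230/1400)^0.285 · 6.15^0.8 · 1.24^-0.25)]^(1/0.46).
(3230/1400)^0.285 = 1.269
6.15^0.8 = 4.277
1.24^-0.25 = 0.9476
Denominator = 1.39 × 1.269 × 4.277 × 0.9476 = 7.149
D / 7.149 = 554 / 7.149 = 77.49
v = 77.49^(1/0.46) = 77.49^2.1739 = 12795 m/s

v ≈ 12.8 km/s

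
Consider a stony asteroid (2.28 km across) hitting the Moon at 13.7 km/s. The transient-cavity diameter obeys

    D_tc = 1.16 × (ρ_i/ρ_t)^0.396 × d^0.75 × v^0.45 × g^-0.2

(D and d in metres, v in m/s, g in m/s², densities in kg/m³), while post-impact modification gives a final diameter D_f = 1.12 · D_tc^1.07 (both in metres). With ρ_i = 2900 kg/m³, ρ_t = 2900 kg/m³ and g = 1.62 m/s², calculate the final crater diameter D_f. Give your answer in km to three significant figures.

D_f ≈ 57.5 km

In SI: d = 2280 m, v = 13700 m/s.
(ρ_i/ρ_t)^0.396 = (2900/2900)^0.396 = 1.000
d^0.75 = 2280^0.75 = 330.0
v^0.45 = 13700^0.45 = 72.70
g^-0.2 = 1.62^-0.2 = 0.9080
D_tc = 1.16 × 1.000 × 330.0 × 72.70 × 0.9080 = 25270 m
D_f = 1.12 × (25270)^1.07 = 57545 m
     = 57.54 km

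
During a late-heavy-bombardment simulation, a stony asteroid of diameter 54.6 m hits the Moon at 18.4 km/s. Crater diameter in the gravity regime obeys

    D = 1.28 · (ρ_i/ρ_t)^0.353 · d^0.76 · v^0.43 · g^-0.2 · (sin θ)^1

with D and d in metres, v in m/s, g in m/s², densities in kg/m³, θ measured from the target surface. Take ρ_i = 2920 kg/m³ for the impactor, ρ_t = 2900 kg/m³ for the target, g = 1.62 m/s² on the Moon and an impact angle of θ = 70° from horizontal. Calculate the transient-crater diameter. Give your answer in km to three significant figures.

In SI units: v = 18400 m/s.
(ρ_i/ρ_t)^0.353 = (2920/2900)^0.353 = 1.002
d^0.76 = 54.6^0.76 = 20.91
v^0.43 = 18400^0.43 = 68.21
g^-0.2 = 1.62^-0.2 = 0.9080
(sin 70°)^1 = 0.9397^1 = 0.9397
D = 1.28 × 1.002 × 20.91 × 68.21 × 0.9080 × 0.9397 = 1561 m
   = 1.561 km

D ≈ 1.56 km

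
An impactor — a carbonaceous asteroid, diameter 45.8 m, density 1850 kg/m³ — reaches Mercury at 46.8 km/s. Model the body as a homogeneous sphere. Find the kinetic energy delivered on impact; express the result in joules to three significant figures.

v = 46800 m/s.
Mass m = (π/6) ρ d³ = (π/6) × 1850 × (45.8)³ = 9.306 × 10^7 kg
E = ½ m v² = 0.5 × 9.306 × 10^7 × (46800)² = 1.019 × 10^17 J

E ≈ 1.02 × 10^17 J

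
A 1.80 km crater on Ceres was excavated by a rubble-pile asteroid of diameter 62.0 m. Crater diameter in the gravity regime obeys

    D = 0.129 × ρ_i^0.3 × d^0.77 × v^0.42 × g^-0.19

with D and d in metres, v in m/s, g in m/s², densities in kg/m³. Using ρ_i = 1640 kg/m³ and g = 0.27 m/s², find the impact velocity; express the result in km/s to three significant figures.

v ≈ 10.7 km/s

Rearranging for v: v = [D / (0.129 · 1640^0.3 · 62^0.77 · 0.27^-0.19)]^(1/0.42).
D = 1800 m.
1640^0.3 = 9.214
62^0.77 = 24.00
0.27^-0.19 = 1.282
Denominator = 0.129 × 9.214 × 24.00 × 1.282 = 36.57
D / 36.57 = 1800 / 36.57 = 49.22
v = 49.22^(1/0.42) = 49.22^2.381 = 10690 m/s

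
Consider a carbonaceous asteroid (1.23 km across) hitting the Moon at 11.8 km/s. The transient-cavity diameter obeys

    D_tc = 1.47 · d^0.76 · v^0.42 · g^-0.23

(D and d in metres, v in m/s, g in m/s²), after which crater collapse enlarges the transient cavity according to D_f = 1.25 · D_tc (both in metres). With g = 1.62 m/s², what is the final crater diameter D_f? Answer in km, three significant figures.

In SI: d = 1230 m, v = 11800 m/s.
d^0.76 = 1230^0.76 = 223.0
v^0.42 = 11800^0.42 = 51.31
g^-0.23 = 1.62^-0.23 = 0.8950
D_tc = 1.47 × 223.0 × 51.31 × 0.8950 = 15050 m
D_f = 1.25 × 15050 = 18812 m
     = 18.81 km

D_f ≈ 18.8 km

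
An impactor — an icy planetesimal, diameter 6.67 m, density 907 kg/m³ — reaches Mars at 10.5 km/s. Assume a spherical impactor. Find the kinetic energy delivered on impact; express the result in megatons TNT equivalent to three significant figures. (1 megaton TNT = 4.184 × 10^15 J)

v = 10500 m/s.
Mass m = (π/6) ρ d³ = (π/6) × 907 × (6.67)³ = 1.409 × 10^5 kg
E = ½ m v² = 0.5 × 1.409 × 10^5 × (10500)² = 7.767 × 10^12 J
   = 7.767 × 10^12 / 4.184×10^15 = 1.856 × 10^-3 Mt

E ≈ 1.86 × 10^-3 Mt TNT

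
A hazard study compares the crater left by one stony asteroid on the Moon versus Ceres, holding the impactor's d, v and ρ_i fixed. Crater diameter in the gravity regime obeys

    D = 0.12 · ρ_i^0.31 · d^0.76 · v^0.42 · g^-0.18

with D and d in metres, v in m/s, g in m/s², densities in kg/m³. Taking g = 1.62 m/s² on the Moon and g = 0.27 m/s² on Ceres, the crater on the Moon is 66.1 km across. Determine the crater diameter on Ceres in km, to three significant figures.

All impactor-dependent factors cancel in the ratio, leaving D_Ceres/D_Moon = (g_Ceres/g_Moon)^-0.18.
(0.27/1.62)^-0.18 = 0.1667^-0.18 = 1.381
D_Ceres = 1.381 × 66.1 km = 91.3 km

D ≈ 91.3 km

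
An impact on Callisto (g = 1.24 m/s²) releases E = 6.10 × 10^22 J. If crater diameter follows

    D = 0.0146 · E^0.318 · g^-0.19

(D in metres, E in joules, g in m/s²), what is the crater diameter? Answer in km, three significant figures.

E^0.318 = (6.10 × 10^22)^0.318 = 1.761 × 10^7
g^-0.19 = 1.24^-0.19 = 0.9600
D = 0.0146 × 1.761 × 10^7 × 0.9600 = 2.468 × 10^5 m
   = 246.8 km

D ≈ 247 km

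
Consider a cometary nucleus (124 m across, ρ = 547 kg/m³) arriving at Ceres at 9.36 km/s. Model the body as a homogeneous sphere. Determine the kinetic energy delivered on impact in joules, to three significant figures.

v = 9360 m/s.
Mass m = (π/6) ρ d³ = (π/6) × 547 × (124)³ = 5.461 × 10^8 kg
E = ½ m v² = 0.5 × 5.461 × 10^8 × (9360)² = 2.392 × 10^16 J

E ≈ 2.39 × 10^16 J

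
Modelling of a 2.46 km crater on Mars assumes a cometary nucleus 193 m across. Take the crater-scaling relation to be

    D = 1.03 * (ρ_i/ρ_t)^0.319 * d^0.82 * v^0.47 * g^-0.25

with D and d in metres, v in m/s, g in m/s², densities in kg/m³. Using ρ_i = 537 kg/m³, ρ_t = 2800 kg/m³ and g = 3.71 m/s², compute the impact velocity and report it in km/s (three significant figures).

Rearranging for v: v = [D / (1.03 · (537/2800)^0.319 · 193^0.82 · 3.71^-0.25)]^(1/0.47).
D = 2460 m.
(537/2800)^0.319 = 0.5905
193^0.82 = 74.84
3.71^-0.25 = 0.7205
Denominator = 1.03 × 0.5905 × 74.84 × 0.7205 = 32.80
D / 32.80 = 2460 / 32.80 = 75.00
v = 75.00^(1/0.47) = 75.00^2.1277 = 9763 m/s

v ≈ 9.76 km/s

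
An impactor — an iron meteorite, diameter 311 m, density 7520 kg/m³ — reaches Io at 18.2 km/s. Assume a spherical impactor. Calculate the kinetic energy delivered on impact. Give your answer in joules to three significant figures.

E ≈ 1.96 × 10^19 J

v = 18200 m/s.
Mass m = (π/6) ρ d³ = (π/6) × 7520 × (311)³ = 1.184 × 10^11 kg
E = ½ m v² = 0.5 × 1.184 × 10^11 × (18200)² = 1.961 × 10^19 J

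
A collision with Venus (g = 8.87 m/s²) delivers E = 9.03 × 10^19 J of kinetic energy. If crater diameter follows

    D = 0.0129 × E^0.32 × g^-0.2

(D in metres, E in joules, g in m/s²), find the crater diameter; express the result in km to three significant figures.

D ≈ 20.3 km

E^0.32 = (9.03 × 10^19)^0.32 = 2.431 × 10^6
g^-0.2 = 8.87^-0.2 = 0.6463
D = 0.0129 × 2.431 × 10^6 × 0.6463 = 20268 m
   = 20.27 km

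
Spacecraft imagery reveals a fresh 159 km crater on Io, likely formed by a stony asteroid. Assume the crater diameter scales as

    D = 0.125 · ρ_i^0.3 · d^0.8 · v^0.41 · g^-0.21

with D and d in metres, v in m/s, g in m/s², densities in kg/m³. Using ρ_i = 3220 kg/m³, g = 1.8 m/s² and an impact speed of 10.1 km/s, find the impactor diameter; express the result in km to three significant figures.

d ≈ 21.4 km

Rearranging for d: d = [D / (0.125 · 3220^0.3 · 10100^0.41 · 1.8^-0.21)]^(1/0.8).
D = 159000 m.
3220^0.3 = 11.28
10100^0.41 = 43.83
1.8^-0.21 = 0.8839
Denominator = 0.125 × 11.28 × 43.83 × 0.8839 = 54.63
D / 54.63 = 159000 / 54.63 = 2910
d = 2910^(1/0.8) = 2910^1.25 = 21373 m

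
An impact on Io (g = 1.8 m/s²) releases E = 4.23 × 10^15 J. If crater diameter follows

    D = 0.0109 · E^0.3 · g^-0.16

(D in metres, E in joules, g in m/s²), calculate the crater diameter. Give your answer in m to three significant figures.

D ≈ 484 m

E^0.3 = (4.23 × 10^15)^0.3 = 4.874 × 10^4
g^-0.16 = 1.8^-0.16 = 0.9102
D = 0.0109 × 4.874 × 10^4 × 0.9102 = 483.6 m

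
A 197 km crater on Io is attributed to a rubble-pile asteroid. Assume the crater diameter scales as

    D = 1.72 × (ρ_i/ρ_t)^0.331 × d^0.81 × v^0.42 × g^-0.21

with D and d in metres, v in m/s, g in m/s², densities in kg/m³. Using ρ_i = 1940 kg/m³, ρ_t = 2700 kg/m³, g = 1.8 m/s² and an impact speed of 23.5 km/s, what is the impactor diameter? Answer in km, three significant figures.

Rearranging for d: d = [D / (1.72 · (1940/2700)^0.331 · 23500^0.42 · 1.8^-0.21)]^(1/0.81).
D = 197000 m.
(1940/2700)^0.331 = 0.8964
23500^0.42 = 68.52
1.8^-0.21 = 0.8839
Denominator = 1.72 × 0.8964 × 68.52 × 0.8839 = 93.38
D / 93.38 = 197000 / 93.38 = 2110
d = 2110^(1/0.81) = 2110^1.2346 = 12710 m

d ≈ 12.7 km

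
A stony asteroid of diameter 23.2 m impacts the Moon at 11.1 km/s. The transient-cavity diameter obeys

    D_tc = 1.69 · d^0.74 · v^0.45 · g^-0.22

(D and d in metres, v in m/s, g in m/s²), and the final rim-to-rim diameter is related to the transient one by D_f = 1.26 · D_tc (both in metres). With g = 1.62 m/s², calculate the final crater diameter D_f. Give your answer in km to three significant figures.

v = 11100 m/s.
d^0.74 = 23.2^0.74 = 10.24
v^0.45 = 11100^0.45 = 66.13
g^-0.22 = 1.62^-0.22 = 0.8993
D_tc = 1.69 × 10.24 × 66.13 × 0.8993 = 1029 m
D_f = 1.26 × 1029 = 1297 m
     = 1.297 km

D_f ≈ 1.30 km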